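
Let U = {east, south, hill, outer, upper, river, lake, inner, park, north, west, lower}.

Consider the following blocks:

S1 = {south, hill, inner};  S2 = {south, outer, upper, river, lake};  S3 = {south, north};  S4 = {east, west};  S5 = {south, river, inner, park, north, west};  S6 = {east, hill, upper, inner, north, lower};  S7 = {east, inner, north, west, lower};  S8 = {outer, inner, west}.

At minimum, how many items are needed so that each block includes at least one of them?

3

Take H = {east, south, west}. Each listed block contains at least one of these, so H is a hitting set of size 3.
No choice of 2 items meets every block, so 3 is the minimum.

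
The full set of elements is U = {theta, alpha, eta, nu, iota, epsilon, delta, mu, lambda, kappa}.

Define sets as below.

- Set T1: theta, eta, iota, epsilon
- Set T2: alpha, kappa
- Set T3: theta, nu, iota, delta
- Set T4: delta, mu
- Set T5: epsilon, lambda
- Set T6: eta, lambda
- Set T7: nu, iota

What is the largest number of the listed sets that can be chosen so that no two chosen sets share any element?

T2, T4, T5, T7 are pairwise disjoint (T2={alpha,kappa}; T4={delta,mu}; T5={epsilon,lambda}; T7={nu,iota}).
Every remaining set overlaps one of these, and no 5 of the listed sets are pairwise disjoint, so 4 is the maximum.

4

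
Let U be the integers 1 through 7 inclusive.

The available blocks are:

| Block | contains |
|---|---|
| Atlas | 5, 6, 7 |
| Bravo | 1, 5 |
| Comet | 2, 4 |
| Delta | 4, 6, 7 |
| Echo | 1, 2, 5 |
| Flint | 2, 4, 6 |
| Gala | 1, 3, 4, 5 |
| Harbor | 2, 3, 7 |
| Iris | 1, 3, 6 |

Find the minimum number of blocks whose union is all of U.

3

Delta and Echo and Harbor together: Delta ∪ Echo ∪ Harbor = {1, 2, 3, 4, 5, 6, 7} — every point is covered.
No 2 of the 9 blocks cover everything (all 36 combinations miss at least one point), so 3 is optimal.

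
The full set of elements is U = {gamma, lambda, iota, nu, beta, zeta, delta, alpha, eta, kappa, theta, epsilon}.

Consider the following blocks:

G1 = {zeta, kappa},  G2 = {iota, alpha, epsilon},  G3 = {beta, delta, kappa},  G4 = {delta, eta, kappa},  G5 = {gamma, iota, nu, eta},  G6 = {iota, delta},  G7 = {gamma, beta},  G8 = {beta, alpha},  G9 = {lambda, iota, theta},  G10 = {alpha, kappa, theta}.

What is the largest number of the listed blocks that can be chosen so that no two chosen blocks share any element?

3

G1, G6, G8 are pairwise disjoint (G1={zeta,kappa}; G6={iota,delta}; G8={beta,alpha}).
Every remaining block overlaps one of these, and no 4 of the listed blocks are pairwise disjoint, so 3 is the maximum.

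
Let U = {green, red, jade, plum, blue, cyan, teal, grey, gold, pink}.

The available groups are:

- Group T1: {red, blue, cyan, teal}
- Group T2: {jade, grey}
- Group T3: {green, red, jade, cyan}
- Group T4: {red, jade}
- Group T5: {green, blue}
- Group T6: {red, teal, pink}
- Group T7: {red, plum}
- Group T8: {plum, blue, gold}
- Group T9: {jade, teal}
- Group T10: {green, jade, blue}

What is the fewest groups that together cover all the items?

4

T2 and T3 and T6 and T8 together: T2 ∪ T3 ∪ T6 ∪ T8 = {green, red, jade, plum, blue, cyan, teal, grey, gold, pink} — every item is covered.
Only T6 contains pink, so T6 is forced; the remaining 7 items need at least 3 more groups (each remaining group adds at most 3) — so at least 4 groups are needed, and 4 is optimal.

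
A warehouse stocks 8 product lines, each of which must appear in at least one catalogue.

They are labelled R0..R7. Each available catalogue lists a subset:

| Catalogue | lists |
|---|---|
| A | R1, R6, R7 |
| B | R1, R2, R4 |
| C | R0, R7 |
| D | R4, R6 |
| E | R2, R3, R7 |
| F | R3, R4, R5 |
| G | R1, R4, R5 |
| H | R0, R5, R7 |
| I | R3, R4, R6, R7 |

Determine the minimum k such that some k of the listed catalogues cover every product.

3

Take {B, H, I}. Their union is {R0, R1, R2, R3, R4, R5, R6, R7}, which is all 8 products.
No 2 of the 9 catalogues cover everything (all 36 combinations miss at least one product), so 3 is optimal.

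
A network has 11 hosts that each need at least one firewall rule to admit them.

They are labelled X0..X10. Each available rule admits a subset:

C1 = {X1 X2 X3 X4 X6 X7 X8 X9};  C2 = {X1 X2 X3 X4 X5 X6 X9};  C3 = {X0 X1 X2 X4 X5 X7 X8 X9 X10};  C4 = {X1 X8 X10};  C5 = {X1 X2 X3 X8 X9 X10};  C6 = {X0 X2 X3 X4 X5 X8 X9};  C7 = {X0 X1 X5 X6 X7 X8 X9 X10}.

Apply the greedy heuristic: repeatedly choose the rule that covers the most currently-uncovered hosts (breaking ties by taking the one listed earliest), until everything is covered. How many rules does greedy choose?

2

Greedy: pick C3 (covers 9 new) → pick C1 (covers 2 new). Total picks: 2.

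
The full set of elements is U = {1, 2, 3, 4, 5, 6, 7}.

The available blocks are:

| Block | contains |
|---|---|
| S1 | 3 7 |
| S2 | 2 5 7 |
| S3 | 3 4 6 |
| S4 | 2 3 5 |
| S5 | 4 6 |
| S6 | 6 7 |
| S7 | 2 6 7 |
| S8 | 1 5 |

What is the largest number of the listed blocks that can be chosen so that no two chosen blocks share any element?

3

S1, S5, S8 are pairwise disjoint (S1={3,7}; S5={4,6}; S8={1,5}).
Every remaining block overlaps one of these, and no 4 of the listed blocks are pairwise disjoint, so 3 is the maximum.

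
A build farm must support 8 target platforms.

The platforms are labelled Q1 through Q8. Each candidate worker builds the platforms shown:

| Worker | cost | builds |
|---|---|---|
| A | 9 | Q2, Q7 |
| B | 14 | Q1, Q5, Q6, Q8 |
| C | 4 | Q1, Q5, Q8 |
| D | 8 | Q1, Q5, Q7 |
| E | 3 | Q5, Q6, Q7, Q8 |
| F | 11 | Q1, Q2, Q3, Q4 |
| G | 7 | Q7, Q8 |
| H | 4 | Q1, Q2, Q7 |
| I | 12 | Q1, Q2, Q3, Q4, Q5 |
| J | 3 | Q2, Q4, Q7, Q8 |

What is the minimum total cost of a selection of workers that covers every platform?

E, F together cover every platform (E ∪ F = {Q1, Q2, Q3, Q4, Q5, Q6, Q7, Q8}); total cost 3 + 11 = 14.
The greedy pick E, J, C, F costs 21; no covering selection beats 14.

14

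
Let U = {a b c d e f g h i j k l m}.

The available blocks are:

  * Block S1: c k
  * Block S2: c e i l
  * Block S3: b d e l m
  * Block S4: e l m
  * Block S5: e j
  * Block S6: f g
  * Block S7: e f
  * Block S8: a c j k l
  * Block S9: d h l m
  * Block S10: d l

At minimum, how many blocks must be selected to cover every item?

5

S2 and S3 and S6 and S8 and S9 together: S2 ∪ S3 ∪ S6 ∪ S8 ∪ S9 = {a, b, c, d, e, f, g, h, i, j, k, l, m} — every item is covered.
No 4 of the 10 blocks cover everything (all 210 combinations miss at least one item), so 5 is optimal.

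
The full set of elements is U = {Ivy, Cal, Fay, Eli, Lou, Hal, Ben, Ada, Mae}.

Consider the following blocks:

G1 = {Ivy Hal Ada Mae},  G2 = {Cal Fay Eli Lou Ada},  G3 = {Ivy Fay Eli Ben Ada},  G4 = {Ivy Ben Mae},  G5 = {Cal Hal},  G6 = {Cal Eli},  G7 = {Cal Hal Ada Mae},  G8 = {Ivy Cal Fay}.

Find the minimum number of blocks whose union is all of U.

G2 and G4 and G5 together: G2 ∪ G4 ∪ G5 = {Ivy, Cal, Fay, Eli, Lou, Hal, Ben, Ada, Mae} — every element is covered.
Only G2 contains Lou, so G2 is forced; the remaining 4 elements need at least 2 more blocks (each remaining block adds at most 3) — so at least 3 blocks are needed, and 3 is optimal.

3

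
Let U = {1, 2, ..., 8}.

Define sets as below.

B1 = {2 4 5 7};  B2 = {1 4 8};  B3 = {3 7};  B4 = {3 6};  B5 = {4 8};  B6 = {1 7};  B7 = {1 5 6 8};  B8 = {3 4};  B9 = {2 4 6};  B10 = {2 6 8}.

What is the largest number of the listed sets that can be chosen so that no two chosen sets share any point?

3

B6, B8, B10 are pairwise disjoint (B6={1,7}; B8={3,4}; B10={2,6,8}).
Every remaining set overlaps one of these, and no 4 of the listed sets are pairwise disjoint, so 3 is the maximum.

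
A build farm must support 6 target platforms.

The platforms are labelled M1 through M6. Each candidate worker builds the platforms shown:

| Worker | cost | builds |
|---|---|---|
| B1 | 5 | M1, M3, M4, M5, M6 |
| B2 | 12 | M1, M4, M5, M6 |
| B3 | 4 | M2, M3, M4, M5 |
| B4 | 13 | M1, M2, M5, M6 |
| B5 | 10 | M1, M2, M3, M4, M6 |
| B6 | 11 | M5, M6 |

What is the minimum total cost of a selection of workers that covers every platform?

9

B1, B3 together cover every platform (B1 ∪ B3 = {M1, M2, M3, M4, M5, M6}); total cost 5 + 4 = 9.
No covering selection has total cost below 9.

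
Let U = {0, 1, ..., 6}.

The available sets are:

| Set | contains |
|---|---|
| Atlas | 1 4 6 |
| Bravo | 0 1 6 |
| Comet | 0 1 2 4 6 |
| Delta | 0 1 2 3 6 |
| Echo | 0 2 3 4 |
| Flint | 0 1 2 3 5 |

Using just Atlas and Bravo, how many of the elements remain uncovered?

3

Union of Atlas, Bravo = {0, 1, 4, 6}.
Not covered: 2, 3, 5 — 3 elements.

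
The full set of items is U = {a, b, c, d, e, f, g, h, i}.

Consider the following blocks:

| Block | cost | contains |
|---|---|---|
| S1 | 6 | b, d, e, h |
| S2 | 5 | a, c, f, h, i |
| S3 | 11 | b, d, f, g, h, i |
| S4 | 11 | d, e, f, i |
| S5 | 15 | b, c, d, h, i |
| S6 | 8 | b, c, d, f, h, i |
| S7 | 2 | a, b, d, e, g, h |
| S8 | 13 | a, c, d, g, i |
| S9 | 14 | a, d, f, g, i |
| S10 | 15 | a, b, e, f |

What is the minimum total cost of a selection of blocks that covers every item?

7

S2, S7 together cover every item (S2 ∪ S7 = {a, b, c, d, e, f, g, h, i}); total cost 5 + 2 = 7.
No covering selection has total cost below 7.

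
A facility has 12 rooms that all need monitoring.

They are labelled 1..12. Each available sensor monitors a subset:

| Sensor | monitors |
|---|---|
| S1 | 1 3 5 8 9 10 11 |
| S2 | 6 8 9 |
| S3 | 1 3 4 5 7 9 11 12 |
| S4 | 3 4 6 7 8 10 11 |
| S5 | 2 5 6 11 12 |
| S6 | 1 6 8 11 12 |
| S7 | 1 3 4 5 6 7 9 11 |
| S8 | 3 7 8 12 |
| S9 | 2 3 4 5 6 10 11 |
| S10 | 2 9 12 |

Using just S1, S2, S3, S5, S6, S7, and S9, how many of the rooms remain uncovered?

Union of S1, S2, S3, S5, S6, S7, S9 = {1, 2, 3, 4, 5, 6, 7, 8, 9, 10, 11, 12} — that's every room, so 0 are uncovered.

0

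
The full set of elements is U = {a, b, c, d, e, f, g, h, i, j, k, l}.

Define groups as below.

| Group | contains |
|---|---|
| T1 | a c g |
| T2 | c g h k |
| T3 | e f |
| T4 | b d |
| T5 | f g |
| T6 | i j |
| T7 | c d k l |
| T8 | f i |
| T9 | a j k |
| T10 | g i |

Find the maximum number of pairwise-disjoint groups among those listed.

T1, T3, T4, T6 are pairwise disjoint (T1={a,c,g}; T3={e,f}; T4={b,d}; T6={i,j}).
Every remaining group overlaps one of these, and no 5 of the listed groups are pairwise disjoint, so 4 is the maximum.

4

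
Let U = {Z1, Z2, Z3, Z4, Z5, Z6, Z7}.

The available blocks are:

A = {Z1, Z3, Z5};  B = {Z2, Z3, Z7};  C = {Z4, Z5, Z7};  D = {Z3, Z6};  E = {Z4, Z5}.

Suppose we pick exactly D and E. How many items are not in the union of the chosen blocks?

Union of D, E = {Z3, Z4, Z5, Z6}.
Not covered: Z1, Z2, Z7 — 3 items.

3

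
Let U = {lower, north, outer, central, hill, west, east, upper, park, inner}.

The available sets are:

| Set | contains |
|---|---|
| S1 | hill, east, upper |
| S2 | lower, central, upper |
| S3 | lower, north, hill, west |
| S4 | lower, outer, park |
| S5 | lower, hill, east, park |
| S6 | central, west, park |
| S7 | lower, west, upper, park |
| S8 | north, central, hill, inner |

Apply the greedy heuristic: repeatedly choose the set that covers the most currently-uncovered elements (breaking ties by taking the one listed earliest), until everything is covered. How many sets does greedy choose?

Greedy: pick S3 (covers 4 new) → pick S1 (covers 2 new) → pick S4 (covers 2 new) → pick S8 (covers 2 new). Total picks: 4.

4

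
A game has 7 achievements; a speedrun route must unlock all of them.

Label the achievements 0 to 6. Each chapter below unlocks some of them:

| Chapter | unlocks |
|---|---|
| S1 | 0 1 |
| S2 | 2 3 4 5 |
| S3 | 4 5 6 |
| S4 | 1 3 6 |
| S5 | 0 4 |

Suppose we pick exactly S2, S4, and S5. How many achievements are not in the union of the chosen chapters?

Union of S2, S4, S5 = {0, 1, 2, 3, 4, 5, 6} — that's every achievement, so 0 are uncovered.

0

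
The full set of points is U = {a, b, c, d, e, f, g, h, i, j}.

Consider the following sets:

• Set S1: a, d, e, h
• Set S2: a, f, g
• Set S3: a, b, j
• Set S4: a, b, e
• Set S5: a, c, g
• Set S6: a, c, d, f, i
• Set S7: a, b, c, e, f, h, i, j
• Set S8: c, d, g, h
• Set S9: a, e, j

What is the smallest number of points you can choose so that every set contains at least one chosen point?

The 2 points {a, g} hit every set.
The sets S4, S8 are pairwise disjoint, so any hitting set needs a separate point for each — at least 2. Hence 2 is optimal.

2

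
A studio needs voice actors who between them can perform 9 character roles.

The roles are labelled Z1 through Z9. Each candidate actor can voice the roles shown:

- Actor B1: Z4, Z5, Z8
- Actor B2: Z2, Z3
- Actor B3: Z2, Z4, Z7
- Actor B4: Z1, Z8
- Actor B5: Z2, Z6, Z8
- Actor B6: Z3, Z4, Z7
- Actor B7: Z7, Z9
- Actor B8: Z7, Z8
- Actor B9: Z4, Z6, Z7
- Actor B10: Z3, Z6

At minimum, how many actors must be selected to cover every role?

5

Take {B1, B3, B4, B7, B10}. Their union is {Z1, Z2, Z3, Z4, Z5, Z6, Z7, Z8, Z9}, which is all 9 roles.
No 4 of the 10 actors cover everything (all 210 combinations miss at least one role), so 5 is optimal.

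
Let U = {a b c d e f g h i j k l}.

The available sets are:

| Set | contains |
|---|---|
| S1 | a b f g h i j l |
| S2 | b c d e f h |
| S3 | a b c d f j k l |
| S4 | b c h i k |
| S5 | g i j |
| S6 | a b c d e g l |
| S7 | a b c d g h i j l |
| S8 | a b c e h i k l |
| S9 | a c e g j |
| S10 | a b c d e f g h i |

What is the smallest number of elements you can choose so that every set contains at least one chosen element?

2

Take T = {c, g}. Each listed set contains at least one of these, so T is a hitting set of size 2.
The sets S2, S5 are pairwise disjoint, so any hitting set needs a separate element for each — at least 2. Hence 2 is optimal.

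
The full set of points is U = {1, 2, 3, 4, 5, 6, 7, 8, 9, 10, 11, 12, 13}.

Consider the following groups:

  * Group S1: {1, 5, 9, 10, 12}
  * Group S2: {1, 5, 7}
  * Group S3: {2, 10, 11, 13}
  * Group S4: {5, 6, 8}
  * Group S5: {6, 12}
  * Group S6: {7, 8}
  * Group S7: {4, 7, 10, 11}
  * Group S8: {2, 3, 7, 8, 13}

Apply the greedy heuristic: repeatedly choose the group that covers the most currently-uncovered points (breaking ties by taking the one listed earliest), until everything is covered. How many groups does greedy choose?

Greedy: pick S1 (covers 5 new) → pick S8 (covers 5 new) → pick S7 (covers 2 new) → pick S4 (covers 1 new). Total picks: 4.

4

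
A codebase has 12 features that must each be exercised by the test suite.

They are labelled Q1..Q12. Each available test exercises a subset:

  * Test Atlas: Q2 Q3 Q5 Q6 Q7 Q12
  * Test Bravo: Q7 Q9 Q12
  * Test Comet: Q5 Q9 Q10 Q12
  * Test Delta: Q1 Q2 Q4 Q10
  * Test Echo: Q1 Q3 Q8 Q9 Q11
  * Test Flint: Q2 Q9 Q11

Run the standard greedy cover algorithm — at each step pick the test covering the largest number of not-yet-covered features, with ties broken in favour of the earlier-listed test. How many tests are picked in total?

Greedy: pick Atlas (covers 6 new) → pick Echo (covers 4 new) → pick Delta (covers 2 new). Total picks: 3.

3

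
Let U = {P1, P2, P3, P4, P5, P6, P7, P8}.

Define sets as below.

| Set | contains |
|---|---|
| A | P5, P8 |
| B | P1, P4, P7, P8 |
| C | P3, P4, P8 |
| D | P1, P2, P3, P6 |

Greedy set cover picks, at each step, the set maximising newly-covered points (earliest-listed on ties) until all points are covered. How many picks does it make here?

3

Greedy: pick B (covers 4 new) → pick D (covers 3 new) → pick A (covers 1 new). Total picks: 3.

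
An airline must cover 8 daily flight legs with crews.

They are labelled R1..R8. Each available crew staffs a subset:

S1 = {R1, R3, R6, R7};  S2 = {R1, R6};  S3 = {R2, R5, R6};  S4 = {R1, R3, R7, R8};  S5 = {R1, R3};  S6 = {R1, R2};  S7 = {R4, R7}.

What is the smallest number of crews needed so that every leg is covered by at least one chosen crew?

3

Take {S3, S4, S7}. Their union is {R1, R2, R3, R4, R5, R6, R7, R8}, which is all 8 legs.
Only S7 contains R4, so S7 is forced; the remaining 6 legs need at least 2 more crews (each remaining crew adds at most 3) — so at least 3 crews are needed, and 3 is optimal.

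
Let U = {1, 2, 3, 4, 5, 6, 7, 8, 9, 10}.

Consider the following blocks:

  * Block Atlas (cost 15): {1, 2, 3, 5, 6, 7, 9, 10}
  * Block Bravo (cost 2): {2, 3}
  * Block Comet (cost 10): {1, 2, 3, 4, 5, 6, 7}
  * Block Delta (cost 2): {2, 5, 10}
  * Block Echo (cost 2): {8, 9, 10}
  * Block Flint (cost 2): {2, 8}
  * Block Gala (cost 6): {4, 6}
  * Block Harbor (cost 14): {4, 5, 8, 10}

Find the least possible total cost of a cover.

12

Comet, Echo together cover every point (Comet ∪ Echo = {1, 2, 3, 4, 5, 6, 7, 8, 9, 10}); total cost 10 + 2 = 12.
The greedy pick Delta, Echo, Bravo, Comet costs 16; no covering selection beats 12.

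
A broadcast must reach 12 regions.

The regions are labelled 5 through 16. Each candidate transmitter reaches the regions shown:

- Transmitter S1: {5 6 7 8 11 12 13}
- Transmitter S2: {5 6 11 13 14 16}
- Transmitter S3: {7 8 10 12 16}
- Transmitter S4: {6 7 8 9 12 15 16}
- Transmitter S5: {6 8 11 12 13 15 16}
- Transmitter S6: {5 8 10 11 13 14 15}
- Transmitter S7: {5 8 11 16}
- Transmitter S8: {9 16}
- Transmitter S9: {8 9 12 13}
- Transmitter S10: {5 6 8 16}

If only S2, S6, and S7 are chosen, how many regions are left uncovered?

3

Union of S2, S6, S7 = {5, 6, 8, 10, 11, 13, 14, 15, 16}.
Not covered: 7, 9, 12 — 3 regions.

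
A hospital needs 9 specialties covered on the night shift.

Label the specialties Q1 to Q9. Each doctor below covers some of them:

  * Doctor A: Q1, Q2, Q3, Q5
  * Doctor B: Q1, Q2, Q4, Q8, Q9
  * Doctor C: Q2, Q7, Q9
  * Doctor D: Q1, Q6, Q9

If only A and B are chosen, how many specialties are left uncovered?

Union of A, B = {Q1, Q2, Q3, Q4, Q5, Q8, Q9}.
Not covered: Q6, Q7 — 2 specialties.

2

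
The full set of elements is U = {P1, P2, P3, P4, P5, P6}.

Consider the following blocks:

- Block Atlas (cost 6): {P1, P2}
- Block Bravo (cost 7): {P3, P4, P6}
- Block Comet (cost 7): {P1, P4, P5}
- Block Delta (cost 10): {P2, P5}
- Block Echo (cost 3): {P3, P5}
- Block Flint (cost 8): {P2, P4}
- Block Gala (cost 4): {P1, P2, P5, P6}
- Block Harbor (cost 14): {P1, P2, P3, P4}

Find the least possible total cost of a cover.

Bravo, Gala together cover every element (Bravo ∪ Gala = {P1, P2, P3, P4, P5, P6}); total cost 7 + 4 = 11.
The greedy pick Gala, Echo, Bravo costs 14; no covering selection beats 11.

11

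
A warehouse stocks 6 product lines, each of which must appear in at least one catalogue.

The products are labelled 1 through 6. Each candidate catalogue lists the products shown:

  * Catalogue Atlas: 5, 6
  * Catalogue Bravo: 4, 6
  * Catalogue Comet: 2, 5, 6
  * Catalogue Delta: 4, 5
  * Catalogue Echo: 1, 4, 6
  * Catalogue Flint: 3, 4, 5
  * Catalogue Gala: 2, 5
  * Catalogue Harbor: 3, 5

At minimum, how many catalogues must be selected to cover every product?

Take {Comet, Echo, Harbor}. Their union is {1, 2, 3, 4, 5, 6}, which is all 6 products.
Only Echo contains 1, so Echo is forced; the remaining 3 products need at least 2 more catalogues (each remaining catalogue adds at most 2) — so at least 3 catalogues are needed, and 3 is optimal.

3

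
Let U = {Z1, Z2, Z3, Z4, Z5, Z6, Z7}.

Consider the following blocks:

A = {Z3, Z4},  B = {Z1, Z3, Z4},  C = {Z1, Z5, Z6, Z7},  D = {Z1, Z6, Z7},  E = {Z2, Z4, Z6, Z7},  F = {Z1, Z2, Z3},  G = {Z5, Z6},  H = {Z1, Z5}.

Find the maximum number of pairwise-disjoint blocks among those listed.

2

A, G are pairwise disjoint (A={Z3,Z4}; G={Z5,Z6}).
Every remaining block overlaps one of these, and no 3 of the listed blocks are pairwise disjoint, so 2 is the maximum.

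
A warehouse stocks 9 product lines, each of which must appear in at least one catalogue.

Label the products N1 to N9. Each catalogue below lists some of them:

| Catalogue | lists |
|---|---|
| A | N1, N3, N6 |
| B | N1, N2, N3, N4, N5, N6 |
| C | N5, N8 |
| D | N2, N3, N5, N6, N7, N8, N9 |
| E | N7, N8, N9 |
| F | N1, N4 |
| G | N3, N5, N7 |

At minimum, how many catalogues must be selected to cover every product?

2

B and D together: B ∪ D = {N1, N2, N3, N4, N5, N6, N7, N8, N9} — every product is covered.
No single catalogue has all 9 products (the largest, D, has 7), so 2 is optimal.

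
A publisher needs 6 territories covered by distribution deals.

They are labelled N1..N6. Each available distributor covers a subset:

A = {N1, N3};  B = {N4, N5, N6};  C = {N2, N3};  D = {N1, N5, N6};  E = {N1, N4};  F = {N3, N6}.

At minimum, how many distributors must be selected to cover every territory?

3

C and D and E together: C ∪ D ∪ E = {N1, N2, N3, N4, N5, N6} — every territory is covered.
Only C contains N2, so C is forced; the remaining 4 territories need at least 2 more distributors (each remaining distributor adds at most 3) — so at least 3 distributors are needed, and 3 is optimal.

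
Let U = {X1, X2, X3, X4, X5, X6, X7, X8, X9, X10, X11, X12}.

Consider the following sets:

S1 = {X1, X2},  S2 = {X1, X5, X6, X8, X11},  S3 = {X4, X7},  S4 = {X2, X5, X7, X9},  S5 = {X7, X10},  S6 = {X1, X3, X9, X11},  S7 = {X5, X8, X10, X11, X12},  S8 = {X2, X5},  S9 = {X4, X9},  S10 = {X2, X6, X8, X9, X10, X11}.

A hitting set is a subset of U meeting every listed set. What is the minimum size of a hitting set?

4

Take H = {X2, X4, X10, X11}. Each listed set contains at least one of these, so H is a hitting set of size 4.
No choice of 3 items meets every set, so 4 is the minimum.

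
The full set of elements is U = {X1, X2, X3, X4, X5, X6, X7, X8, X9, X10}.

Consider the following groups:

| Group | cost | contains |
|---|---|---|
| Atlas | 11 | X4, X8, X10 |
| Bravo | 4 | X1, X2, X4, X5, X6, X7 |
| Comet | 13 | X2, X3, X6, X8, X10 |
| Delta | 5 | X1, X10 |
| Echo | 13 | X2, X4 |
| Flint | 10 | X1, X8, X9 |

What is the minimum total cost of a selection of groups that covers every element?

Bravo, Comet, Flint together cover every element (Bravo ∪ Comet ∪ Flint = {X1, X2, X3, X4, X5, X6, X7, X8, X9, X10}); total cost 4 + 13 + 10 = 27.
No covering selection has total cost below 27.

27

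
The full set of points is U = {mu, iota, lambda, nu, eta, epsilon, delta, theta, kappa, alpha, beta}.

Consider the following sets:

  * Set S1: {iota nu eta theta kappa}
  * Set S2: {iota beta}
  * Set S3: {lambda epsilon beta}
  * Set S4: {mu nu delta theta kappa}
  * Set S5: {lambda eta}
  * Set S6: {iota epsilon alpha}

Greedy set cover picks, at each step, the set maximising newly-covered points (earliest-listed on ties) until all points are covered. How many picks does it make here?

Greedy: pick S1 (covers 5 new) → pick S3 (covers 3 new) → pick S4 (covers 2 new) → pick S6 (covers 1 new). Total picks: 4.

4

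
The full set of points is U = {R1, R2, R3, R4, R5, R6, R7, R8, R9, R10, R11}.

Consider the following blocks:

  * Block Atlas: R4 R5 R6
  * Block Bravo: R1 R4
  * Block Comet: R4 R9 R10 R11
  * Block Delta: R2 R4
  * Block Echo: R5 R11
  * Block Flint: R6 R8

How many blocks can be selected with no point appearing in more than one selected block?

Delta, Echo, Flint are pairwise disjoint (Delta={R2,R4}; Echo={R5,R11}; Flint={R6,R8}).
Every remaining block overlaps one of these, and no 4 of the listed blocks are pairwise disjoint, so 3 is the maximum.

3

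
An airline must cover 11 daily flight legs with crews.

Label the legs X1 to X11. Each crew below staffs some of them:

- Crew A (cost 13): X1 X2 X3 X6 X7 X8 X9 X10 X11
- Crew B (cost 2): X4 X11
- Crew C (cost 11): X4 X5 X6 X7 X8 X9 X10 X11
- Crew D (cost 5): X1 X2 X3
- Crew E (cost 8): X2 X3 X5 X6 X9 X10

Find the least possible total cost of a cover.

C, D together cover every leg (C ∪ D = {X1, X2, X3, X4, X5, X6, X7, X8, X9, X10, X11}); total cost 11 + 5 = 16.
The greedy pick B, E, A costs 23; no covering selection beats 16.

16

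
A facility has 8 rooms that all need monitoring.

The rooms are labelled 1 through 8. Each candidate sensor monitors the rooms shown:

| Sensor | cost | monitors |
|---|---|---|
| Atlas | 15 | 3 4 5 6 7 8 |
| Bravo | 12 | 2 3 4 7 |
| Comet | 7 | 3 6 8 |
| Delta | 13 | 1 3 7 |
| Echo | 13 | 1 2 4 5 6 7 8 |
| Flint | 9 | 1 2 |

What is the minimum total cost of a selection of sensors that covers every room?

20

Comet, Echo together cover every room (Comet ∪ Echo = {1, 2, 3, 4, 5, 6, 7, 8}); total cost 7 + 13 = 20.
No covering selection has total cost below 20.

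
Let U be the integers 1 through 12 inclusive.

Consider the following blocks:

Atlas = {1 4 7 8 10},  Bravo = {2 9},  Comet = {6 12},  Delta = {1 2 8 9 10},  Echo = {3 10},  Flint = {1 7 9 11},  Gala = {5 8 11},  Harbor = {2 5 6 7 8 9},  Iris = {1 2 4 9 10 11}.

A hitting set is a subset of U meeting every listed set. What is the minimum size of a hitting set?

The 4 items {2, 10, 11, 12} hit every block.
The blocks Bravo, Comet, Echo, Gala are pairwise disjoint, so any hitting set needs a separate item for each — at least 4. Hence 4 is optimal.

4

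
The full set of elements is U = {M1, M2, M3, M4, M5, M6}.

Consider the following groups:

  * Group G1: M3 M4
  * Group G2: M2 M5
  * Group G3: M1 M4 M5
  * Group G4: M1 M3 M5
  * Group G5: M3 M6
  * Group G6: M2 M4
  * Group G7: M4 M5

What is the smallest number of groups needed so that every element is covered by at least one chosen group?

G3, G5, and G6 cover everything between them: the union {M1, M2, M3, M4, M5, M6} is all of U.
Only G5 contains M6, so G5 is forced; the remaining 4 elements need at least 2 more groups (each remaining group adds at most 3) — so at least 3 groups are needed, and 3 is optimal.

3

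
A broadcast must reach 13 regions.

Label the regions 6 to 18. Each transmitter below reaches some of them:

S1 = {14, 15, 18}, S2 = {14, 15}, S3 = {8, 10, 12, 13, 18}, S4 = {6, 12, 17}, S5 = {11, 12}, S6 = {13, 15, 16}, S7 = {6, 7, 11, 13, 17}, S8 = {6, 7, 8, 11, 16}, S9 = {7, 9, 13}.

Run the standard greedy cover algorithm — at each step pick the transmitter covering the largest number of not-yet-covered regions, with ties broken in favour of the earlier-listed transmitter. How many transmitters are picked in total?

5

Greedy: pick S3 (covers 5 new) → pick S7 (covers 4 new) → pick S1 (covers 2 new) → pick S6 (covers 1 new) → pick S9 (covers 1 new). Total picks: 5.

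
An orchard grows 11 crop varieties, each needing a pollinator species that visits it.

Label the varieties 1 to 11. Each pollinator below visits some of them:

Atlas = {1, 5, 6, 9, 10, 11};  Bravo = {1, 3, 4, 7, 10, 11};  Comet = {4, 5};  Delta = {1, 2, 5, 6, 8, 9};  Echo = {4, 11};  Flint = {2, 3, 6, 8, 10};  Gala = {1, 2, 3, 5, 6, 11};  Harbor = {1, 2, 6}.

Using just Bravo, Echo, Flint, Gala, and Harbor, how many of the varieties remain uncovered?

1

Union of Bravo, Echo, Flint, Gala, Harbor = {1, 2, 3, 4, 5, 6, 7, 8, 10, 11}.
Not covered: 9 — 1 variety.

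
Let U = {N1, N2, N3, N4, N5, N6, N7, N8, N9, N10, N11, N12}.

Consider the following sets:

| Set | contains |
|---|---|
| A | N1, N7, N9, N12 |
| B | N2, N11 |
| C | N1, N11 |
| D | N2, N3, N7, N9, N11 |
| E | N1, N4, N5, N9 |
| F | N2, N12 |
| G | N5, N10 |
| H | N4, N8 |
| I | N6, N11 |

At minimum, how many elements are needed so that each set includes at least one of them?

4

T = {N5, N8, N11, N12} meets every set (each contains at least one member of T), and |T| = 4.
The sets A, B, G, H are pairwise disjoint, so any hitting set needs a separate element for each — at least 4. Hence 4 is optimal.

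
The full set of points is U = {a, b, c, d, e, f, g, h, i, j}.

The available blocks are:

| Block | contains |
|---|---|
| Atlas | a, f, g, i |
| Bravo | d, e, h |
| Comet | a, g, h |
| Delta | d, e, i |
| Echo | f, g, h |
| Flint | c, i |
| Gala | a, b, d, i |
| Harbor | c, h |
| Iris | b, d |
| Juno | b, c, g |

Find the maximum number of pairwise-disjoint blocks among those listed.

3

Echo, Flint, Iris are pairwise disjoint (Echo={f,g,h}; Flint={c,i}; Iris={b,d}).
Every remaining block overlaps one of these, and no 4 of the listed blocks are pairwise disjoint, so 3 is the maximum.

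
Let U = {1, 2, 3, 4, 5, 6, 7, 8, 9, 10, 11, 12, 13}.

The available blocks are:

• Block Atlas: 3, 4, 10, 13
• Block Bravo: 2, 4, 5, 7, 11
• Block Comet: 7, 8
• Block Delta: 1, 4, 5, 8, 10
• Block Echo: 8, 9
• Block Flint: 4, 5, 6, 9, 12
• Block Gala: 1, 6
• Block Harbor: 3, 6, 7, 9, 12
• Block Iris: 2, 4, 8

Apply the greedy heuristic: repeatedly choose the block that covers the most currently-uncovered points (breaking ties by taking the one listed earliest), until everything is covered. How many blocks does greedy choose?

Greedy: pick Bravo (covers 5 new) → pick Harbor (covers 4 new) → pick Delta (covers 3 new) → pick Atlas (covers 1 new). Total picks: 4.

4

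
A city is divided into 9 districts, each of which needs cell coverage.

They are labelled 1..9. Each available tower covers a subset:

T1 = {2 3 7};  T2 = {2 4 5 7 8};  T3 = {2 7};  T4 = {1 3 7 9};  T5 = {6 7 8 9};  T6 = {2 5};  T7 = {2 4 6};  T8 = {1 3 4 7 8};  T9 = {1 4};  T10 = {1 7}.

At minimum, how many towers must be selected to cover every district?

3

T2 and T5 and T8 together: T2 ∪ T5 ∪ T8 = {1, 2, 3, 4, 5, 6, 7, 8, 9} — every district is covered.
No 2 of the 10 towers cover everything (all 45 combinations miss at least one district), so 3 is optimal.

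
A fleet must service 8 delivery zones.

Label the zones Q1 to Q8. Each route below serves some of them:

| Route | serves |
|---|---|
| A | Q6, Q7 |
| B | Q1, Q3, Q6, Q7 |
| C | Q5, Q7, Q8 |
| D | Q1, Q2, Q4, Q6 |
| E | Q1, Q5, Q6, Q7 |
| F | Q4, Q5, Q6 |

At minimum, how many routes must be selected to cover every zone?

Take {B, C, D}. Their union is {Q1, Q2, Q3, Q4, Q5, Q6, Q7, Q8}, which is all 8 zones.
Only D contains Q2, so D is forced; the remaining 4 zones need at least 2 more routes (each remaining route adds at most 3) — so at least 3 routes are needed, and 3 is optimal.

3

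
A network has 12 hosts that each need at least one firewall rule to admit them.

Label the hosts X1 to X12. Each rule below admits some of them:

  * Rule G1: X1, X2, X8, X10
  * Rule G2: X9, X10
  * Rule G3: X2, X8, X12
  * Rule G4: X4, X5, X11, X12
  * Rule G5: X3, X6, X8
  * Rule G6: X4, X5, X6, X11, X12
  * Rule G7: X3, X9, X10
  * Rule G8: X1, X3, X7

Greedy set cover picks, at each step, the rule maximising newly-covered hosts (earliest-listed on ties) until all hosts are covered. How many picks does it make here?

4

Greedy: pick G6 (covers 5 new) → pick G1 (covers 4 new) → pick G7 (covers 2 new) → pick G8 (covers 1 new). Total picks: 4.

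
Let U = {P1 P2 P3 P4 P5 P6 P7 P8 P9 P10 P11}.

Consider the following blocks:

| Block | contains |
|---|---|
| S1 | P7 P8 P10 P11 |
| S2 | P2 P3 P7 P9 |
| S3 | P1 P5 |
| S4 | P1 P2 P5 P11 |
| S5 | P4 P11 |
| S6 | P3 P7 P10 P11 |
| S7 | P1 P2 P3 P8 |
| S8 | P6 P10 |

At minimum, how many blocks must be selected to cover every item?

Take {S1, S2, S4, S5, S8}. Their union is {P1, P2, P3, P4, P5, P6, P7, P8, P9, P10, P11}, which is all 11 items.
No 4 of the 8 blocks cover everything (all 70 combinations miss at least one item), so 5 is optimal.

5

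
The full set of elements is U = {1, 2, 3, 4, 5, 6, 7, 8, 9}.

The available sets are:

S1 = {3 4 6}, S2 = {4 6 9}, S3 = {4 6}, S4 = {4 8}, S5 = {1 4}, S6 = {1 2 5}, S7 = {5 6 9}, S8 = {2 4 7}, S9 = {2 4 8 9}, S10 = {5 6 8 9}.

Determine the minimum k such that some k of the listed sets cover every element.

4

S1 and S6 and S8 and S9 together: S1 ∪ S6 ∪ S8 ∪ S9 = {1, 2, 3, 4, 5, 6, 7, 8, 9} — every element is covered.
No 3 of the 10 sets cover everything (all 120 combinations miss at least one element), so 4 is optimal.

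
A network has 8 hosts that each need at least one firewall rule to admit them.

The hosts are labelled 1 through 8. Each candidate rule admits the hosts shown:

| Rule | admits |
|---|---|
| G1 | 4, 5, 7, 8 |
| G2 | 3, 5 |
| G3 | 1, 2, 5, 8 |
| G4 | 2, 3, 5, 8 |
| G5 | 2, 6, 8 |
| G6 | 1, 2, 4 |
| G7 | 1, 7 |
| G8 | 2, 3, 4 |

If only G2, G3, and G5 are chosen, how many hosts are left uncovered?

2

Union of G2, G3, G5 = {1, 2, 3, 5, 6, 8}.
Not covered: 4, 7 — 2 hosts.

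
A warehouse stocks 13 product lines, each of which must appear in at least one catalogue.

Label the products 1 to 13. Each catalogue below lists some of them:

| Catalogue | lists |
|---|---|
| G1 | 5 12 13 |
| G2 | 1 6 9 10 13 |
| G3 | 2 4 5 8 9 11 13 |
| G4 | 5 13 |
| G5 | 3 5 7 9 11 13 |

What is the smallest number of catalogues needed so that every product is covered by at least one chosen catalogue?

G1 and G2 and G3 and G5 together: G1 ∪ G2 ∪ G3 ∪ G5 = {1, 2, 3, 4, 5, 6, 7, 8, 9, 10, 11, 12, 13} — every product is covered.
Only G5 contains 3, so G5 is forced; the remaining 7 products need at least 3 more catalogues (each remaining catalogue adds at most 3) — so at least 4 catalogues are needed, and 4 is optimal.

4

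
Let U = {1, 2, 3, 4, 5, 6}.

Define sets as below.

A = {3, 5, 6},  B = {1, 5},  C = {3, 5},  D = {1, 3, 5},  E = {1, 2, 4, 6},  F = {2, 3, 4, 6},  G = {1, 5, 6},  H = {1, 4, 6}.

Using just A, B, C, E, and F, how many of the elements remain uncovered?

0

Union of A, B, C, E, F = {1, 2, 3, 4, 5, 6} — that's every element, so 0 are uncovered.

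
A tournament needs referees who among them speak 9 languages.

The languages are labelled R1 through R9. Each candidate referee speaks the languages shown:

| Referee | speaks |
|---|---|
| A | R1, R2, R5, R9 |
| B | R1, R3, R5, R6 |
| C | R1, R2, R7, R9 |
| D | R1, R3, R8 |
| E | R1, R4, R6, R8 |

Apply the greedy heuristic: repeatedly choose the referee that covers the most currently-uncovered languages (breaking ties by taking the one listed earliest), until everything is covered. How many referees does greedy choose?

4

Greedy: pick A (covers 4 new) → pick E (covers 3 new) → pick B (covers 1 new) → pick C (covers 1 new). Total picks: 4.
(The true minimum cover uses only 3 referees, so greedy is not optimal here.)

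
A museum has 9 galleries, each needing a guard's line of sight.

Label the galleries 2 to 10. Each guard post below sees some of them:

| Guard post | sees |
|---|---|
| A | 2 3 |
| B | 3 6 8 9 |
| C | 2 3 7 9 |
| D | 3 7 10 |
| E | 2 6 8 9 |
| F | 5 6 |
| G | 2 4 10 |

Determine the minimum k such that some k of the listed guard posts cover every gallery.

4

D and E and F and G together: D ∪ E ∪ F ∪ G = {2, 3, 4, 5, 6, 7, 8, 9, 10} — every gallery is covered.
No 3 of the 7 guard posts cover everything (all 35 combinations miss at least one gallery), so 4 is optimal.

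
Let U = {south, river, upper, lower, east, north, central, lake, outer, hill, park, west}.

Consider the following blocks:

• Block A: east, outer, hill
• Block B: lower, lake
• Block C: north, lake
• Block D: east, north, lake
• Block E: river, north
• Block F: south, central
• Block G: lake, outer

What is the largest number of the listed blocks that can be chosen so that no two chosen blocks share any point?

4

A, B, E, F are pairwise disjoint (A={east,outer,hill}; B={lower,lake}; E={river,north}; F={south,central}).
Every remaining block overlaps one of these, and no 5 of the listed blocks are pairwise disjoint, so 4 is the maximum.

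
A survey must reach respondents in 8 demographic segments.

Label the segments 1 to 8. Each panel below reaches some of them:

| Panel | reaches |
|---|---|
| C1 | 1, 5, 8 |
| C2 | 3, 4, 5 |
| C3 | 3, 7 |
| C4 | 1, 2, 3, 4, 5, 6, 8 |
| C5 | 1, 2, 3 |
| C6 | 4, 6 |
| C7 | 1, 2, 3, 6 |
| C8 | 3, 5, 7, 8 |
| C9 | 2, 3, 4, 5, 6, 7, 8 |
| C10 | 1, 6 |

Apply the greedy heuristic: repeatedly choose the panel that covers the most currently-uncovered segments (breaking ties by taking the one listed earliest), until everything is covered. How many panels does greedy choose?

Greedy: pick C4 (covers 7 new) → pick C3 (covers 1 new). Total picks: 2.

2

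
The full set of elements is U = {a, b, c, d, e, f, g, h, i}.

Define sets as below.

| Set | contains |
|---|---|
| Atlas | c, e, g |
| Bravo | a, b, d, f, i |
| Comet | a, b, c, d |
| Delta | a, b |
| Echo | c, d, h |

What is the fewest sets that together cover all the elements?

Take {Atlas, Bravo, Echo}. Their union is {a, b, c, d, e, f, g, h, i}, which is all 9 elements.
Only Atlas contains e, so Atlas is forced; the remaining 6 elements need at least 2 more sets (each remaining set adds at most 5) — so at least 3 sets are needed, and 3 is optimal.

3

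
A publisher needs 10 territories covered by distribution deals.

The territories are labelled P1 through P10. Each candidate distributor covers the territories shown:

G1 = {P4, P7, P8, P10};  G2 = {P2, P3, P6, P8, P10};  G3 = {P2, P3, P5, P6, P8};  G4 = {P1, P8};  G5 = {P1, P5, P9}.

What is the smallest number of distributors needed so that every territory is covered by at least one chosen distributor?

Take {G1, G2, G5}. Their union is {P1, P2, P3, P4, P5, P6, P7, P8, P9, P10}, which is all 10 territories.
Only G1 contains P4, so G1 is forced; the remaining 6 territories need at least 2 more distributors (each remaining distributor adds at most 4) — so at least 3 distributors are needed, and 3 is optimal.

3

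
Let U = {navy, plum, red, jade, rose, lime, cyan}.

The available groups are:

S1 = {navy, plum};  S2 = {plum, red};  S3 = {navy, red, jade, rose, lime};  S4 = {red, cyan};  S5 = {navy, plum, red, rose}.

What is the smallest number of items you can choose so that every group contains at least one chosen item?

2

Take H = {plum, red}. Each listed group contains at least one of these, so H is a hitting set of size 2.
The groups S1, S4 are pairwise disjoint, so any hitting set needs a separate item for each — at least 2. Hence 2 is optimal.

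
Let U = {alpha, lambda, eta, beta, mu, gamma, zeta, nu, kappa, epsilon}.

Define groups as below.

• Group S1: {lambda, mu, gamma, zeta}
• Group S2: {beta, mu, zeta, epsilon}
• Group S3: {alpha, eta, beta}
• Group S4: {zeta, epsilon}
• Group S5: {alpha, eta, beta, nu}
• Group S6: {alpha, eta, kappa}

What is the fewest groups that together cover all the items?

4

S1 and S2 and S5 and S6 together: S1 ∪ S2 ∪ S5 ∪ S6 = {alpha, lambda, eta, beta, mu, gamma, zeta, nu, kappa, epsilon} — every item is covered.
No 3 of the 6 groups cover everything (all 20 combinations miss at least one item), so 4 is optimal.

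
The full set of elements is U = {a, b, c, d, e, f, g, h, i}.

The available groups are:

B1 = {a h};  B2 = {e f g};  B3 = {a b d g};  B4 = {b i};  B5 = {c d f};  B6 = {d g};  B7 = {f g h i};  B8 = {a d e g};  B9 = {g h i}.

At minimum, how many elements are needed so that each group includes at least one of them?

T = {a, d, e, i} meets every group (each contains at least one member of T), and |T| = 4.
No choice of 3 elements meets every group, so 4 is the minimum.

4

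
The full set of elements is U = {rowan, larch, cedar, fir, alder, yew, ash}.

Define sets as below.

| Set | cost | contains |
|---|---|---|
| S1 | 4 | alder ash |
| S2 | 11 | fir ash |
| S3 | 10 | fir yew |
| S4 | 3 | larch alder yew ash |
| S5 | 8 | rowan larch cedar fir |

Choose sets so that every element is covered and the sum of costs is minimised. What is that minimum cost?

S4, S5 together cover every element (S4 ∪ S5 = {rowan, larch, cedar, fir, alder, yew, ash}); total cost 3 + 8 = 11.
No covering selection has total cost below 11.

11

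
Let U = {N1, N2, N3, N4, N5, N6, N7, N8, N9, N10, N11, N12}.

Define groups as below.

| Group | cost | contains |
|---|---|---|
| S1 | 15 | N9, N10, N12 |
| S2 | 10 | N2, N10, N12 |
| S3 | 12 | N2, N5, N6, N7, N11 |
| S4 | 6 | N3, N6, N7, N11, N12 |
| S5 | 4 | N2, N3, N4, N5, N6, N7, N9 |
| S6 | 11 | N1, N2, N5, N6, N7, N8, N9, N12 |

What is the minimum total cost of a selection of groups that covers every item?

S2, S4, S5, S6 together cover every item (S2 ∪ S4 ∪ S5 ∪ S6 = {N1, N2, N3, N4, N5, N6, N7, N8, N9, N10, N11, N12}); total cost 10 + 6 + 4 + 11 = 31.
No covering selection has total cost below 31.

31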